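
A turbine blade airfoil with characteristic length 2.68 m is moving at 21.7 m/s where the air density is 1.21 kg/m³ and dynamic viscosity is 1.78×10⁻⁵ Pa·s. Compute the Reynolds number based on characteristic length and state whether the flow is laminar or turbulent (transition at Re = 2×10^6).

Re = 3.95×10^6 (turbulent)

Re = ρ·v·c/μ = 1.21 × 21.7 × 2.68 / (1.78×10⁻⁵) = 3.95×10^6
Since 3.95×10^6 > 2×10^6, the flow is turbulent.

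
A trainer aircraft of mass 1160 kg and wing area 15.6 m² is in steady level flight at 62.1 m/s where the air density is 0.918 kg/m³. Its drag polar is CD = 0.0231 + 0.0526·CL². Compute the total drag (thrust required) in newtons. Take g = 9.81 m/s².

Weight W = mg = 1160 × 9.81 = 11380 N; in level flight L = W.
Dynamic pressure q = 0.5 × 0.918 × 62.1² = 1770 Pa.
CL = 2W/(ρv²S) = 2×11380/(0.918×62.1²×15.6) = 0.4121.
CD = 0.0231 + 0.0526 × 0.4121² = 0.03203.
D = q·S·CD = 1770 × 15.6 × 0.03203 = 884.5 N

D = 885 N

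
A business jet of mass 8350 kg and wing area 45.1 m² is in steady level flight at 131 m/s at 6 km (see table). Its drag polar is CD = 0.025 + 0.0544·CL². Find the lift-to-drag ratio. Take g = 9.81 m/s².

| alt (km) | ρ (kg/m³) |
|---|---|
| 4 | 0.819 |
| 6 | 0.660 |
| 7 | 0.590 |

At 6 km, from the table: ρ = 0.660 kg/m³.
Weight W = mg = 8350 × 9.81 = 81914 N; in level flight L = W.
q = ½ρv² = ½ × 0.66 × 131² = 5663 Pa.
Required CL = L/(qS) = 81914/(5663·45.1) = 0.3207.
CD = 0.025 + 0.0544 × 0.3207² = 0.0306.
L/D = CL/CD = 0.3207 / 0.0306 = 10.5

L/D = 10.5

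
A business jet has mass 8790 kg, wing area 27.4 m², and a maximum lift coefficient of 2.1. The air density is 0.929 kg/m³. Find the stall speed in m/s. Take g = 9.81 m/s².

Stall occurs when L = W at CL,max. W = mg = 8790 × 9.81 = 86230 N.
V_stall = √(2W/(ρ·S·CL,max)) = √(2 × 86230 / (0.929 × 27.4 × 2.1))
V_stall = √3226 = 56.8 m/s

V_stall = 56.8 m/s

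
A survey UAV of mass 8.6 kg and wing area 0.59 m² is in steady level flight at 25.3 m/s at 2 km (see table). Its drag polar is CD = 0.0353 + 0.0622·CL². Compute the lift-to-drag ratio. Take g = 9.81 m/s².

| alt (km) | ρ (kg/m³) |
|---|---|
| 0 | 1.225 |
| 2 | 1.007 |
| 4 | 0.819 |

L/D = 9.33

At 2 km, from the table: ρ = 1.007 kg/m³.
In steady level flight, lift balances weight: W = mg = 8.6 × 9.81 = 84.366 N.
q = ½ρv² = ½ × 1.007 × 25.3² = 322.3 Pa.
CL = W/(q·S) = 84.366 / (322.3 × 0.59) = 0.4437.
CD = 0.0353 + 0.0622 × 0.4437² = 0.04754.
L/D = CL/CD = 0.4437 / 0.04754 = 9.33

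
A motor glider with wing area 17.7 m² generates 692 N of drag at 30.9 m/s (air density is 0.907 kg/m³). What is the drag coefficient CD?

From D = ½ρv²S·CD, rearranging gives CD = 2D/(ρv²S).
CD = 2 × 692 / (0.907 × 30.9² × 17.7) = 0.0903

CD = 0.0903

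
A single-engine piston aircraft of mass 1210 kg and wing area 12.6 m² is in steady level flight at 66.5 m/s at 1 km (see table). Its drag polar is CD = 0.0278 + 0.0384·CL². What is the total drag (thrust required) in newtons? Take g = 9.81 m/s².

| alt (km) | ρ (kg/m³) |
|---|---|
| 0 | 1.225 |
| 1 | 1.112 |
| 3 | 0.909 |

At 1 km, from the table: ρ = 1.112 kg/m³.
Weight W = mg = 1210 × 9.81 = 11870 N; in level flight L = W.
Dynamic pressure q = 0.5 × 1.112 × 66.5² = 2459 Pa.
Required CL = L/(qS) = 11870/(2459·12.6) = 0.3831.
CD = 0.0278 + 0.0384 × 0.3831² = 0.03344.
D = q·S·CD = 2459 × 12.6 × 0.03344 = 1036 N

D = 1040 N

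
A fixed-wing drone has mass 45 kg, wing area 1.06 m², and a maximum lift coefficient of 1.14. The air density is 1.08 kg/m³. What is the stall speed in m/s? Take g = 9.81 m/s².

At stall, lift equals weight: L = W = m·g = 45 × 9.81 = 441.5 N.
V_stall = √(2W/(ρ·S·CL,max)) = √(2 × 441.5 / (1.08 × 1.06 × 1.14))
V_stall = √676.5 = 26 m/s

V_stall = 26 m/s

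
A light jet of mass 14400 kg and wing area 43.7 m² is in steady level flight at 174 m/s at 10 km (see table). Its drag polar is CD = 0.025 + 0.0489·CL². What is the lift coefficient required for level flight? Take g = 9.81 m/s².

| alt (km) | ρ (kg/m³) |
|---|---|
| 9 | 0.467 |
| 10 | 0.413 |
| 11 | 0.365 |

CL = 0.517

At 10 km, from the table: ρ = 0.413 kg/m³.
Level flight ⇒ L = W = m·g = 14400 × 9.81 = 1.4126×10^5 N.
Dynamic pressure q = 0.5 × 0.413 × 174² = 6252 Pa.
CL = 2W/(ρv²S) = 2×1.4126×10^5/(0.413×174²×43.7) = 0.517.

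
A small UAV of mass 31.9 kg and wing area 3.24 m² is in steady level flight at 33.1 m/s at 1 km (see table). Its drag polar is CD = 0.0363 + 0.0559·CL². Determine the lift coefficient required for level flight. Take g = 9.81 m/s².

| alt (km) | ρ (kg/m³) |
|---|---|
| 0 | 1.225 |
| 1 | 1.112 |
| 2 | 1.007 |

CL = 0.159

At 1 km, from the table: ρ = 1.112 kg/m³.
In steady level flight, lift balances weight: W = mg = 31.9 × 9.81 = 312.94 N.
Dynamic pressure q = 0.5 × 1.112 × 33.1² = 609.2 Pa.
CL = 2W/(ρv²S) = 2×312.94/(1.112×33.1²×3.24) = 0.1586.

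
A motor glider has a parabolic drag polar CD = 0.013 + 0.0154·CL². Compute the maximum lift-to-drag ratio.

(L/D)max = 35.3

For CD = CD0 + K·CL², (L/D)max occurs at CL* = √(CD0/K) and equals 1/(2√(K·CD0)).
(L/D)max = 1/(2√(0.0154 × 0.013)) = 1/(2 × 0.01415) = 35.3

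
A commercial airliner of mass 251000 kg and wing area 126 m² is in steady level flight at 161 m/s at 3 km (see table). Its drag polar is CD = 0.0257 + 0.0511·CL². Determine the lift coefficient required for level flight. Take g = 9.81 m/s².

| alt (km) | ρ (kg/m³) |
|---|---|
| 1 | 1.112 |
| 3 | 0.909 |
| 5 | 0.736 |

CL = 1.66

At 3 km, from the table: ρ = 0.909 kg/m³.
In steady level flight, lift balances weight: W = mg = 251000 × 9.81 = 2.4623×10^6 N.
Dynamic pressure q = 0.5 × 0.909 × 161² = 11780 Pa.
Required CL = L/(qS) = 2.4623×10^6/(11780·126) = 1.659.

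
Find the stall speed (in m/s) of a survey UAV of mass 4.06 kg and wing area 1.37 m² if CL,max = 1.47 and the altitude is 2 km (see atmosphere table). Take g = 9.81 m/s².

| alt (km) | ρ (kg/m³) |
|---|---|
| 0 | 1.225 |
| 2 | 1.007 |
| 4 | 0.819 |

V_stall = 6.27 m/s

At 2 km, from the table: ρ = 1.007 kg/m³.
At stall, lift equals weight: L = W = m·g = 4.06 × 9.81 = 39.83 N.
V_stall = √(2W/(ρ·S·CL,max)) = √(2 × 39.83 / (1.007 × 1.37 × 1.47))
V_stall = √39.28 = 6.27 m/s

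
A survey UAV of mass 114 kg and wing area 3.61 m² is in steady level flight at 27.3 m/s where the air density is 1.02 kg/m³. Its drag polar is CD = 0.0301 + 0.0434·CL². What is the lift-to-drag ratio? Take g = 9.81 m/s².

L/D = 13.8

Weight W = mg = 114 × 9.81 = 1118.3 N; in level flight L = W.
q = ½ρv² = ½ × 1.02 × 27.3² = 380.1 Pa.
CL = W/(q·S) = 1118.3 / (380.1 × 3.61) = 0.815.
CD = 0.0301 + 0.0434 × 0.815² = 0.05893.
L/D = CL/CD = 0.815 / 0.05893 = 13.8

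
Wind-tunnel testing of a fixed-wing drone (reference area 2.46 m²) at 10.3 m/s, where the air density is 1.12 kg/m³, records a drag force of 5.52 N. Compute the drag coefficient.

CD = 0.0378

From D = ½ρv²S·CD, rearranging gives CD = 2D/(ρv²S).
CD = 2 × 5.52 / (1.12 × 10.3² × 2.46) = 0.0378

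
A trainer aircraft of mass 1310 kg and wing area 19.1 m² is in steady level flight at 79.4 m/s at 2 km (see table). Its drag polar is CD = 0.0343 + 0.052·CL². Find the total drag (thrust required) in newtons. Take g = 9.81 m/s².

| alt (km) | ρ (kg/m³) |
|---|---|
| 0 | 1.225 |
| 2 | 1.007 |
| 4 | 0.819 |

D = 2220 N

At 2 km, from the table: ρ = 1.007 kg/m³.
In steady level flight, lift balances weight: W = mg = 1310 × 9.81 = 12851 N.
Dynamic pressure q = 0.5 × 1.007 × 79.4² = 3174 Pa.
CL = W/(q·S) = 12851 / (3174 × 19.1) = 0.212.
CD = 0.0343 + 0.052 × 0.212² = 0.03664.
D = q·S·CD = 3174 × 19.1 × 0.03664 = 2221 N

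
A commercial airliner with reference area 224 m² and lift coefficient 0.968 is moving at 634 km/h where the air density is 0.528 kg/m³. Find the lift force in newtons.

Convert speed: v = 634 km/h ÷ 3.6 = 176.1 m/s.
Dynamic pressure q = ½ρv² = ½ × 0.528 × 176.1² = 8188 Pa.
L = q·S·CL = 8188 × 224 × 0.968 = 1.78×10^6 N ≈ 1780 kN

L = 1.78×10^6 N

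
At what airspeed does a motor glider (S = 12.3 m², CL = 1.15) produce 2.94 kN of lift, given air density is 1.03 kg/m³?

v = 20.1 m/s

L = ½ρv²S·CL ⇒ v = √(2L/(ρ·S·CL))
v = √(2 × 2940 / (1.03 × 12.3 × 1.15)) = √403.6 = 20.1 m/s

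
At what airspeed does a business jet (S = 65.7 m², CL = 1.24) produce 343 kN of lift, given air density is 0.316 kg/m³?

v = 163 m/s

L = ½ρv²S·CL ⇒ v = √(2L/(ρ·S·CL))
v = √(2 × 3.43×10^5 / (0.316 × 65.7 × 1.24)) = √26650 = 163 m/s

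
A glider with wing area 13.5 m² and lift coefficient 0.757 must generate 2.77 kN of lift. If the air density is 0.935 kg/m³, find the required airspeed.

v = 24.1 m/s

L = ½ρv²S·CL ⇒ v = √(2L/(ρ·S·CL))
v = √(2 × 2770 / (0.935 × 13.5 × 0.757)) = √579.8 = 24.1 m/s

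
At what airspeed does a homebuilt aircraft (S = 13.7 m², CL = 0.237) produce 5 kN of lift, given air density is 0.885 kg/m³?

L = ½ρv²S·CL ⇒ v = √(2L/(ρ·S·CL))
v = √(2 × 5000 / (0.885 × 13.7 × 0.237)) = √3480 = 59 m/s

v = 59 m/s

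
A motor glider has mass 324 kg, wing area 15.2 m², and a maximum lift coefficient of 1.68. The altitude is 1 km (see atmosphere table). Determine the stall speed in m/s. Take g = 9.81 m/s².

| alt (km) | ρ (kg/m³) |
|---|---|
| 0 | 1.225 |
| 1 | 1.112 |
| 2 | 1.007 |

V_stall = 15 m/s

At 1 km, from the table: ρ = 1.112 kg/m³.
At stall, lift equals weight: L = W = m·g = 324 × 9.81 = 3178 N.
From L = ½ρV²S·CL,max = W: V_stall = √(2W/(ρSCL,max)) = √(2·3178/(1.112·15.2·1.68))
V_stall = √223.9 = 15 m/s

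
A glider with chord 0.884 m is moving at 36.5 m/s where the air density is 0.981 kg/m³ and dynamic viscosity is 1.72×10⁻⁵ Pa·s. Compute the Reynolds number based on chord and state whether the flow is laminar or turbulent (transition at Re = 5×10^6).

Re = ρ·v·c/μ = 0.981 × 36.5 × 0.884 / (1.72×10⁻⁵) = 1.84×10^6
Since 1.84×10^6 < 5×10^6, the flow is laminar.

Re = 1.84×10^6 (laminar)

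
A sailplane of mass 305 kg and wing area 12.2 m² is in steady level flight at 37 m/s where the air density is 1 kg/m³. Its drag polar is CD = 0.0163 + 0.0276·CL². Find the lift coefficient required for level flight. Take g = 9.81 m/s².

CL = 0.358

In steady level flight, lift balances weight: W = mg = 305 × 9.81 = 2992.1 N.
q = ½ρv² = ½ × 1 × 37² = 684.5 Pa.
CL = W/(q·S) = 2992.1 / (684.5 × 12.2) = 0.3583.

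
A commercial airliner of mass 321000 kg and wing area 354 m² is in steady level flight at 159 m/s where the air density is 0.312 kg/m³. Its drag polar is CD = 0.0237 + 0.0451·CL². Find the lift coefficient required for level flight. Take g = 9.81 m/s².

CL = 2.26

Level flight ⇒ L = W = m·g = 321000 × 9.81 = 3.149×10^6 N.
q = ½ρv² = ½ × 0.312 × 159² = 3944 Pa.
Required CL = L/(qS) = 3.149×10^6/(3944·354) = 2.256.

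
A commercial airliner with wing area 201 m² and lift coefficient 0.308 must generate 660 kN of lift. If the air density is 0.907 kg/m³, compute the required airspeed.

v = 153 m/s

L = ½ρv²S·CL ⇒ v = √(2L/(ρ·S·CL))
v = √(2 × 6.6×10^5 / (0.907 × 201 × 0.308)) = √23510 = 153 m/s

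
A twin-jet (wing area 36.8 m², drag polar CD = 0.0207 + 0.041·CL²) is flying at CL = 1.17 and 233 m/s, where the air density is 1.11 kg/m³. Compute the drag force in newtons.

D = 85200 N

CD = 0.0207 + 0.041 × 1.17² = 0.07682
D = ½ρv²S·CD = ½ × 1.11 × 233² × 36.8 × 0.07682 = 85200 N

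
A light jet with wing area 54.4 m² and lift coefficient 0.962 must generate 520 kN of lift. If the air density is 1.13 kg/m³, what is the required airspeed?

L = ½ρv²S·CL ⇒ v = √(2L/(ρ·S·CL))
v = √(2 × 5.2×10^5 / (1.13 × 54.4 × 0.962)) = √17590 = 133 m/s

v = 133 m/s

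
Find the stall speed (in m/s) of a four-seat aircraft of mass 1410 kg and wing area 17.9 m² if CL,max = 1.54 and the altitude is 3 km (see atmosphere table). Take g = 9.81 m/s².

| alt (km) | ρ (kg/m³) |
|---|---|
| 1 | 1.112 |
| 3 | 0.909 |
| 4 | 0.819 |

At 3 km, from the table: ρ = 0.909 kg/m³.
Stall occurs when L = W at CL,max. W = mg = 1410 × 9.81 = 13830 N.
V_stall = √(2W/(ρ·S·CL,max)) = √(2 × 13830 / (0.909 × 17.9 × 1.54))
V_stall = √1104 = 33.2 m/s

V_stall = 33.2 m/s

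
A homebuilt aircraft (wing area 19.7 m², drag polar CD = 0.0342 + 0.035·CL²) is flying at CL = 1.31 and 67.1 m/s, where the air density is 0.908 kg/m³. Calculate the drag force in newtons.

D = 3800 N

CD = 0.0342 + 0.035 × 1.31² = 0.09426
D = ½ρv²S·CD = ½ × 0.908 × 67.1² × 19.7 × 0.09426 = 3800 N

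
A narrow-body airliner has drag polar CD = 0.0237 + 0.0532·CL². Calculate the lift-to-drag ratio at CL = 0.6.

L/D = 14

CD = 0.0237 + 0.0532 × 0.6² = 0.04285
L/D = CL/CD = 0.6 / 0.04285 = 14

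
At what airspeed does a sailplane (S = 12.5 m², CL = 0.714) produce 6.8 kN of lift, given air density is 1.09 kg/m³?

L = ½ρv²S·CL ⇒ v = √(2L/(ρ·S·CL))
v = √(2 × 6800 / (1.09 × 12.5 × 0.714)) = √1398 = 37.4 m/s

v = 37.4 m/s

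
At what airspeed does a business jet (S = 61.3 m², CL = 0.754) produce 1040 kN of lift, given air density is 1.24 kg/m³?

v = 191 m/s

L = ½ρv²S·CL ⇒ v = √(2L/(ρ·S·CL))
v = √(2 × 1.04×10^6 / (1.24 × 61.3 × 0.754)) = √36290 = 191 m/s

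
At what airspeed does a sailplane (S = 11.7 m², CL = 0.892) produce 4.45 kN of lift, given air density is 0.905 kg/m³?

v = 30.7 m/s

L = ½ρv²S·CL ⇒ v = √(2L/(ρ·S·CL))
v = √(2 × 4450 / (0.905 × 11.7 × 0.892)) = √942.3 = 30.7 m/s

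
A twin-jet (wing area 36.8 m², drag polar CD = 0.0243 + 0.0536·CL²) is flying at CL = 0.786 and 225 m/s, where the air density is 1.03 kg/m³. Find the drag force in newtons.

CD = 0.0243 + 0.0536 × 0.786² = 0.05741
D = ½ρv²S·CD = ½ × 1.03 × 225² × 36.8 × 0.05741 = 55100 N

D = 55100 N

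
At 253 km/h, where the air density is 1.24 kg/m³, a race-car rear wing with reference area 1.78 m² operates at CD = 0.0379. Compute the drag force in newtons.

Convert speed: v = 253 km/h ÷ 3.6 = 70.28 m/s.
Dynamic pressure q = ½ρv² = ½ × 1.24 × 70.28² = 3062 Pa.
D = q·S·CD = 3062 × 1.78 × 0.0379 = 207 N

D = 207 N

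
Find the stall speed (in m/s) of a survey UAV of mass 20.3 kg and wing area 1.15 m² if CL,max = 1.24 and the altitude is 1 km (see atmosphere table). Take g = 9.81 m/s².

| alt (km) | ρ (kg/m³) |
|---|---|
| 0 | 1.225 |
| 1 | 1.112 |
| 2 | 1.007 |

At 1 km, from the table: ρ = 1.112 kg/m³.
Stall occurs when L = W at CL,max. W = mg = 20.3 × 9.81 = 199.1 N.
From L = ½ρV²S·CL,max = W: V_stall = √(2W/(ρSCL,max)) = √(2·199.1/(1.112·1.15·1.24))
V_stall = √251.2 = 15.8 m/s

V_stall = 15.8 m/s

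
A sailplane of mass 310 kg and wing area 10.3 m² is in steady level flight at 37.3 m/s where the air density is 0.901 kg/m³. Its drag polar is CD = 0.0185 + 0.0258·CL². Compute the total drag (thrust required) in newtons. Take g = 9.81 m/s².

In steady level flight, lift balances weight: W = mg = 310 × 9.81 = 3041.1 N.
q = ½ρv² = ½ × 0.901 × 37.3² = 626.8 Pa.
CL = W/(q·S) = 3041.1 / (626.8 × 10.3) = 0.4711.
CD = 0.0185 + 0.0258 × 0.4711² = 0.02423.
D = q·S·CD = 626.8 × 10.3 × 0.02423 = 156.4 N

D = 156 N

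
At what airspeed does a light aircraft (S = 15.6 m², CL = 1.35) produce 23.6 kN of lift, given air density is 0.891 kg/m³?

v = 50.2 m/s

L = ½ρv²S·CL ⇒ v = √(2L/(ρ·S·CL))
v = √(2 × 23600 / (0.891 × 15.6 × 1.35)) = √2515 = 50.2 m/s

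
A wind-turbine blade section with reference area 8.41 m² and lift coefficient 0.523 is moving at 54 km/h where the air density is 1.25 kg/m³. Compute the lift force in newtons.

Convert speed: v = 54 km/h ÷ 3.6 = 15 m/s.
Dynamic pressure q = ½ρv² = ½ × 1.25 × 15² = 140.6 Pa.
L = q·S·CL = 140.6 × 8.41 × 0.523 = 619 N

L = 619 N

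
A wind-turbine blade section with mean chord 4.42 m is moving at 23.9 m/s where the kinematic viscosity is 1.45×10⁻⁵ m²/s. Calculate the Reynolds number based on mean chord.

Re = v·c/ν = 23.9 × 4.42 / (1.45×10⁻⁵) = 7.29×10^6

Re = 7.29×10^6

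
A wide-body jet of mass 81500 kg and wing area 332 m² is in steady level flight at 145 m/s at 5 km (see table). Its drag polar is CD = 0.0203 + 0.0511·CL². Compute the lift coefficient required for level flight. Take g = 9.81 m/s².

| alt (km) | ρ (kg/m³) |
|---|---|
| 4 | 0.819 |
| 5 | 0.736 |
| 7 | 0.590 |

At 5 km, from the table: ρ = 0.736 kg/m³.
Weight W = mg = 81500 × 9.81 = 7.9952×10^5 N; in level flight L = W.
q = ½ρv² = ½ × 0.736 × 145² = 7737 Pa.
CL = W/(q·S) = 7.9952×10^5 / (7737 × 332) = 0.3112.

CL = 0.311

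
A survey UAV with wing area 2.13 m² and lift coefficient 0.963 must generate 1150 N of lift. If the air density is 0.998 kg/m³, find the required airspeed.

L = ½ρv²S·CL ⇒ v = √(2L/(ρ·S·CL))
v = √(2 × 1150 / (0.998 × 2.13 × 0.963)) = √1124 = 33.5 m/s

v = 33.5 m/s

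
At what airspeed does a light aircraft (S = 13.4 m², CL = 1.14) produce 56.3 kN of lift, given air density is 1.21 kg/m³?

L = ½ρv²S·CL ⇒ v = √(2L/(ρ·S·CL))
v = √(2 × 56300 / (1.21 × 13.4 × 1.14)) = √6092 = 78 m/s

v = 78 m/s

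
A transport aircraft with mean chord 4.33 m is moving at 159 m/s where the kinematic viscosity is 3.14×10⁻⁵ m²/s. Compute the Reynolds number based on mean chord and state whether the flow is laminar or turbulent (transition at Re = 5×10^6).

Re = v·c/ν = 159 × 4.33 / (3.14×10⁻⁵) = 2.19×10^7
Since 2.19×10^7 > 5×10^6, the flow is turbulent.

Re = 2.19×10^7 (turbulent)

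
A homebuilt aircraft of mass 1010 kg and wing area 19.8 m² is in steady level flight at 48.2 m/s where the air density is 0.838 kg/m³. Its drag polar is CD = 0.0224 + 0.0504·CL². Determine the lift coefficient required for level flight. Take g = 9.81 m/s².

Level flight ⇒ L = W = m·g = 1010 × 9.81 = 9908.1 N.
Dynamic pressure q = 0.5 × 0.838 × 48.2² = 973.4 Pa.
CL = W/(q·S) = 9908.1 / (973.4 × 19.8) = 0.5141.

CL = 0.514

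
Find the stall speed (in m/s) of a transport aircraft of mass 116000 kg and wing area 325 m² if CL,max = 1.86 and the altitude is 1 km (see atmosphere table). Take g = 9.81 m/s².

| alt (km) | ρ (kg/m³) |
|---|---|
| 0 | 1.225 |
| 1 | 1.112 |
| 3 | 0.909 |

At 1 km, from the table: ρ = 1.112 kg/m³.
Weight W = mg = 116000 × 9.81 = 1.138×10^6 N.
V_stall = √(2W/(ρ·S·CL,max)) = √(2 × 1.138×10^6 / (1.112 × 325 × 1.86))
V_stall = √3386 = 58.2 m/s

V_stall = 58.2 m/s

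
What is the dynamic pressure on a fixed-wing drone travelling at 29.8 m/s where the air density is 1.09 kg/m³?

q = ½ρv² = ½ × 1.09 × 29.8² = 484 Pa

q = 484 Pa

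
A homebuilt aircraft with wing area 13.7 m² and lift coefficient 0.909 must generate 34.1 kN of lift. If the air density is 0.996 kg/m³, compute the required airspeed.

L = ½ρv²S·CL ⇒ v = √(2L/(ρ·S·CL))
v = √(2 × 34100 / (0.996 × 13.7 × 0.909)) = √5498 = 74.2 m/s

v = 74.2 m/s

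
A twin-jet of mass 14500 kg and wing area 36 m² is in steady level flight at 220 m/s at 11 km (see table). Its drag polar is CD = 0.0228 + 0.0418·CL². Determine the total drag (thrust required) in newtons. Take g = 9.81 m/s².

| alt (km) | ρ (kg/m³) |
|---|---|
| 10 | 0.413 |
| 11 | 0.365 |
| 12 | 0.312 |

At 11 km, from the table: ρ = 0.365 kg/m³.
Level flight ⇒ L = W = m·g = 14500 × 9.81 = 1.4224×10^5 N.
q = ½ρv² = ½ × 0.365 × 220² = 8833 Pa.
CL = 2W/(ρv²S) = 2×1.4224×10^5/(0.365×220²×36) = 0.4473.
CD = 0.0228 + 0.0418 × 0.4473² = 0.03116.
D = q·S·CD = 8833 × 36 × 0.03116 = 9910 N

D = 9910 N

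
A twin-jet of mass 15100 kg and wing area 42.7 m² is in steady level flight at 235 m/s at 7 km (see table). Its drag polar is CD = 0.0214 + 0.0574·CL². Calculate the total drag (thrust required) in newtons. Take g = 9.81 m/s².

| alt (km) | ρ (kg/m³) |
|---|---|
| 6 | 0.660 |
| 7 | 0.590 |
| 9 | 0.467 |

D = 16700 N

At 7 km, from the table: ρ = 0.590 kg/m³.
In steady level flight, lift balances weight: W = mg = 15100 × 9.81 = 1.4813×10^5 N.
Dynamic pressure q = 0.5 × 0.59 × 235² = 16290 Pa.
Required CL = L/(qS) = 1.4813×10^5/(16290·42.7) = 0.2129.
CD = 0.0214 + 0.0574 × 0.2129² = 0.024.
D = q·S·CD = 16290 × 42.7 × 0.024 = 16700 N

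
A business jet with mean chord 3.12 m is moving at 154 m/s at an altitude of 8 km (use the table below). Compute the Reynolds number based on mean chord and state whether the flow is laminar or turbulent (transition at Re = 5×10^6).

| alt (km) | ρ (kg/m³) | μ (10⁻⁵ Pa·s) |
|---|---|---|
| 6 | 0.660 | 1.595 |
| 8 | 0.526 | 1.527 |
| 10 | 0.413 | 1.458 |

At 8 km, from the table: ρ = 0.526 kg/m³, μ = 1.527×10⁻⁵ Pa·s.
Re = ρ·v·c/μ = 0.526 × 154 × 3.12 / (1.527×10⁻⁵) = 1.66×10^7
Since 1.66×10^7 > 5×10^6, the flow is turbulent.

Re = 1.66×10^7 (turbulent)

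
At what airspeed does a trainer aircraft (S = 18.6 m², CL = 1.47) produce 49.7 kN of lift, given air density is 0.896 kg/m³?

v = 63.7 m/s

L = ½ρv²S·CL ⇒ v = √(2L/(ρ·S·CL))
v = √(2 × 49700 / (0.896 × 18.6 × 1.47)) = √4057 = 63.7 m/s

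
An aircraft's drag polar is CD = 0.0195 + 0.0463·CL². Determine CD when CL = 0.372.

CD = 0.0259

CD = 0.0195 + 0.0463 × 0.372² = 0.0195 + 0.006407 = 0.0259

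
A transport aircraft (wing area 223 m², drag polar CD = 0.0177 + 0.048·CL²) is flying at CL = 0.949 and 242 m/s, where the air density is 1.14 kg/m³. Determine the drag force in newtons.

D = 4.54×10^5 N

CD = 0.0177 + 0.048 × 0.949² = 0.06093
D = ½ρv²S·CD = ½ × 1.14 × 242² × 223 × 0.06093 = 4.54×10^5 N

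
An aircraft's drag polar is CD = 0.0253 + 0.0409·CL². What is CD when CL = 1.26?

CD = 0.0253 + 0.0409 × 1.26² = 0.0253 + 0.06493 = 0.0902

CD = 0.0902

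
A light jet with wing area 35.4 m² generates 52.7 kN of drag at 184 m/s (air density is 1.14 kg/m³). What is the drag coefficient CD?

CD = 0.0771

From D = ½ρv²S·CD, rearranging gives CD = 2D/(ρv²S).
CD = 2 × 52700 / (1.14 × 184² × 35.4) = 0.0771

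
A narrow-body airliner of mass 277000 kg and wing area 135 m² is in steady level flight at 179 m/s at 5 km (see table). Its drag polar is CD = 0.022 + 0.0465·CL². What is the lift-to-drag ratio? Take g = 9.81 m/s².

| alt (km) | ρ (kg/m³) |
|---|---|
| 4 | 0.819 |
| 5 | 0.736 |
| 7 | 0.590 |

L/D = 10.8

At 5 km, from the table: ρ = 0.736 kg/m³.
Weight W = mg = 277000 × 9.81 = 2.7174×10^6 N; in level flight L = W.
Dynamic pressure q = 0.5 × 0.736 × 179² = 11790 Pa.
CL = 2W/(ρv²S) = 2×2.7174×10^6/(0.736×179²×135) = 1.707.
CD = 0.022 + 0.0465 × 1.707² = 0.1575.
L/D = CL/CD = 1.707 / 0.1575 = 10.8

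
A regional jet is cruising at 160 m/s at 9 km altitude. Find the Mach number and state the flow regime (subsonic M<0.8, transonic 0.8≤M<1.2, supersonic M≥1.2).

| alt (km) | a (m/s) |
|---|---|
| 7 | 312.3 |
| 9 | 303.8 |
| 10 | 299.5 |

M = 0.527 (subsonic)

At 9 km, from the table: a = 303.8 m/s.
M = v/a = 160 / 303.8 = 0.527
M = 0.527 → subsonic.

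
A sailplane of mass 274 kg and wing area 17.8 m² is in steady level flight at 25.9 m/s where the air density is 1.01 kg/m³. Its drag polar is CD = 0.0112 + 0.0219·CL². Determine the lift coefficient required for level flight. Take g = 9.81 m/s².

In steady level flight, lift balances weight: W = mg = 274 × 9.81 = 2687.9 N.
Dynamic pressure q = 0.5 × 1.01 × 25.9² = 338.8 Pa.
CL = 2W/(ρv²S) = 2×2687.9/(1.01×25.9²×17.8) = 0.4458.

CL = 0.446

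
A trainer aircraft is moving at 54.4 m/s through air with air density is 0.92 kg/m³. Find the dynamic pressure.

q = ½ρv² = ½ × 0.92 × 54.4² = 1360 Pa

q = 1360 Pa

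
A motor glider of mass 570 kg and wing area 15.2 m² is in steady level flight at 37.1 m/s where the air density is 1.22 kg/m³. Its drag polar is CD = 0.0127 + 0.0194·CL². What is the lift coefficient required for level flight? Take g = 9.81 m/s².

In steady level flight, lift balances weight: W = mg = 570 × 9.81 = 5591.7 N.
Dynamic pressure q = 0.5 × 1.22 × 37.1² = 839.6 Pa.
CL = W/(q·S) = 5591.7 / (839.6 × 15.2) = 0.4381.

CL = 0.438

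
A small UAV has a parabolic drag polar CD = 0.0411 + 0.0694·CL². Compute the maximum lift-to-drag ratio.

(L/D)max = 9.36

For CD = CD0 + K·CL², (L/D)max occurs at CL* = √(CD0/K) and equals 1/(2√(K·CD0)).
(L/D)max = 1/(2√(0.0694 × 0.0411)) = 1/(2 × 0.05341) = 9.36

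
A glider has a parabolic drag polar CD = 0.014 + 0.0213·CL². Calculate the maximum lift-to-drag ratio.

For CD = CD0 + K·CL², (L/D)max occurs at CL* = √(CD0/K) and equals 1/(2√(K·CD0)).
(L/D)max = 1/(2√(0.0213 × 0.014)) = 1/(2 × 0.01727) = 29

(L/D)max = 29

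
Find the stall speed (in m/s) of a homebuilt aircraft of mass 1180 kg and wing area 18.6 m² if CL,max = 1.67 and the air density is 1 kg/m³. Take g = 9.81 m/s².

At stall, lift equals weight: L = W = m·g = 1180 × 9.81 = 11580 N.
From L = ½ρV²S·CL,max = W: V_stall = √(2W/(ρSCL,max)) = √(2·11580/(1·18.6·1.67))
V_stall = √745.3 = 27.3 m/s

V_stall = 27.3 m/s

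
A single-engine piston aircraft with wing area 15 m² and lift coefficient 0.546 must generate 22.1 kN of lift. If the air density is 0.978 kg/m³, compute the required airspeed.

L = ½ρv²S·CL ⇒ v = √(2L/(ρ·S·CL))
v = √(2 × 22100 / (0.978 × 15 × 0.546)) = √5518 = 74.3 m/s

v = 74.3 m/s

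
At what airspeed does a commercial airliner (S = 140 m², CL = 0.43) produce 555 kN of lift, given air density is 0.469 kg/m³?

v = 198 m/s

L = ½ρv²S·CL ⇒ v = √(2L/(ρ·S·CL))
v = √(2 × 5.55×10^5 / (0.469 × 140 × 0.43)) = √39310 = 198 m/s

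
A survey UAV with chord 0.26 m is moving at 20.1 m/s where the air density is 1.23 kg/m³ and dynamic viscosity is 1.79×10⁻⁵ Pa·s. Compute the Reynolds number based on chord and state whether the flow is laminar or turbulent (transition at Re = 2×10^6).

Re = ρ·v·c/μ = 1.23 × 20.1 × 0.26 / (1.79×10⁻⁵) = 3.59×10^5
Since 3.59×10^5 < 2×10^6, the flow is laminar.

Re = 3.59×10^5 (laminar)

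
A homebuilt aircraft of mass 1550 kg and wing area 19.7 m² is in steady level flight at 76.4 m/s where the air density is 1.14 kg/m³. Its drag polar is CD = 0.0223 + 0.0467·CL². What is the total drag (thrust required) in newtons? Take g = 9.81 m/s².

D = 1630 N

Level flight ⇒ L = W = m·g = 1550 × 9.81 = 15206 N.
q = ½ρv² = ½ × 1.14 × 76.4² = 3327 Pa.
Required CL = L/(qS) = 15206/(3327·19.7) = 0.232.
CD = 0.0223 + 0.0467 × 0.232² = 0.02481.
D = q·S·CD = 3327 × 19.7 × 0.02481 = 1626 N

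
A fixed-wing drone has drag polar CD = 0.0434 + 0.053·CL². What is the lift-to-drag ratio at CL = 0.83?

L/D = 10.4

CD = 0.0434 + 0.053 × 0.83² = 0.07991
L/D = CL/CD = 0.83 / 0.07991 = 10.4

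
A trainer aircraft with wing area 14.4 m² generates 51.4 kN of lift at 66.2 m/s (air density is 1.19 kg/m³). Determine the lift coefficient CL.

From L = ½ρv²S·CL, rearranging gives CL = 2L/(ρv²S).
CL = 2 × 51400 / (1.19 × 66.2² × 14.4) = 1.37

CL = 1.37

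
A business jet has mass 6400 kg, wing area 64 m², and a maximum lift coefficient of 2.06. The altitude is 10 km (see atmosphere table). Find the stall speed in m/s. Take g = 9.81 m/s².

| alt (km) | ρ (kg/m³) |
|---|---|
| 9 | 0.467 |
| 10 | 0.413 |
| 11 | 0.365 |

V_stall = 48 m/s

At 10 km, from the table: ρ = 0.413 kg/m³.
Weight W = mg = 6400 × 9.81 = 62780 N.
V_stall = √(2W/(ρ·S·CL,max)) = √(2 × 62780 / (0.413 × 64 × 2.06))
V_stall = √2306 = 48 m/s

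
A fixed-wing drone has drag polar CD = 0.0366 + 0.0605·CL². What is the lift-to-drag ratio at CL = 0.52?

CD = 0.0366 + 0.0605 × 0.52² = 0.05296
L/D = CL/CD = 0.52 / 0.05296 = 9.82

L/D = 9.82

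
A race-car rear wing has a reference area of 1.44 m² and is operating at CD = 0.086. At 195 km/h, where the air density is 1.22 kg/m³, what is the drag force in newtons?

D = 222 N

Convert speed: v = 195 km/h ÷ 3.6 = 54.17 m/s.
Dynamic pressure q = ½ρv² = ½ × 1.22 × 54.17² = 1790 Pa.
D = q·S·CD = 1790 × 1.44 × 0.086 = 222 N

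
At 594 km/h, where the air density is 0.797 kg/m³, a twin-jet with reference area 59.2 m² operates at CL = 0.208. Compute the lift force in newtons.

L = 1.34×10^5 N

Convert speed: v = 594 km/h ÷ 3.6 = 165 m/s.
Dynamic pressure q = ½ρv² = ½ × 0.797 × 165² = 10850 Pa.
L = q·S·CL = 10850 × 59.2 × 0.208 = 1.34×10^5 N ≈ 134 kN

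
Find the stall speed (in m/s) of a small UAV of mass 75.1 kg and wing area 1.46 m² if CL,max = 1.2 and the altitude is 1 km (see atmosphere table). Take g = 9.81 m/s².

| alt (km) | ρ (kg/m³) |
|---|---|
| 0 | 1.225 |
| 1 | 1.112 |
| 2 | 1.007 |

V_stall = 27.5 m/s

At 1 km, from the table: ρ = 1.112 kg/m³.
At stall, lift equals weight: L = W = m·g = 75.1 × 9.81 = 736.7 N.
V_stall = √(2W/(ρ·S·CL,max)) = √(2 × 736.7 / (1.112 × 1.46 × 1.2))
V_stall = √756.3 = 27.5 m/s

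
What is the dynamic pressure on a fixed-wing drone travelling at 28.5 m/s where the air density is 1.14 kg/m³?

q = ½ρv² = ½ × 1.14 × 28.5² = 463 Pa

q = 463 Pa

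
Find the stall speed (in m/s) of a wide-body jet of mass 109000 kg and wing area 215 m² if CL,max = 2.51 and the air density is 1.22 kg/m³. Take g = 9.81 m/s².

V_stall = 57 m/s

Weight W = mg = 109000 × 9.81 = 1.069×10^6 N.
From L = ½ρV²S·CL,max = W: V_stall = √(2W/(ρSCL,max)) = √(2·1.069×10^6/(1.22·215·2.51))
V_stall = √3248 = 57 m/s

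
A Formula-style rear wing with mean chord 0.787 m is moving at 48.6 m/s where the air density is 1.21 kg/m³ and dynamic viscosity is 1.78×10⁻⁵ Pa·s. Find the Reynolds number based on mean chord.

Re = ρ·v·c/μ = 1.21 × 48.6 × 0.787 / (1.78×10⁻⁵) = 2.6×10^6

Re = 2.6×10^6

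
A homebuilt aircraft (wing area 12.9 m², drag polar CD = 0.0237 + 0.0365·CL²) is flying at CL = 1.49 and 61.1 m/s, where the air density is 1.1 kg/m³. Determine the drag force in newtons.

CD = 0.0237 + 0.0365 × 1.49² = 0.1047
D = ½ρv²S·CD = ½ × 1.1 × 61.1² × 12.9 × 0.1047 = 2770 N

D = 2770 N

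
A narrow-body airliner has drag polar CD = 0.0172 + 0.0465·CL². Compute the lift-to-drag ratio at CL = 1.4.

CD = 0.0172 + 0.0465 × 1.4² = 0.1083
L/D = CL/CD = 1.4 / 0.1083 = 12.9

L/D = 12.9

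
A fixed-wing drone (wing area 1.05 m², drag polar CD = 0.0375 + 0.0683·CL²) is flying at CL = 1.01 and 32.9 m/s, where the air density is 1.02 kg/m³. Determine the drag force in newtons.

CD = 0.0375 + 0.0683 × 1.01² = 0.1072
D = ½ρv²S·CD = ½ × 1.02 × 32.9² × 1.05 × 0.1072 = 62.1 N

D = 62.1 N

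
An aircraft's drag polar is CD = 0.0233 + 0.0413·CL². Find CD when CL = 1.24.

CD = 0.0868

CD = 0.0233 + 0.0413 × 1.24² = 0.0233 + 0.0635 = 0.0868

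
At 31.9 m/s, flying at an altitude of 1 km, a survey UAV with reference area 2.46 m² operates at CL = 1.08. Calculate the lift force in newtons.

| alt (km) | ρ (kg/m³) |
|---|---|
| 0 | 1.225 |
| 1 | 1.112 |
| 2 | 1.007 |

At 1 km, from the table: ρ = 1.112 kg/m³.
Dynamic pressure q = ½ρv² = ½ × 1.112 × 31.9² = 565.8 Pa.
L = q·S·CL = 565.8 × 2.46 × 1.08 = 1500 N

L = 1500 N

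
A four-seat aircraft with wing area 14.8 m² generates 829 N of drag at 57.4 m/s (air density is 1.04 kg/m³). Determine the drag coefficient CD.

From D = ½ρv²S·CD, rearranging gives CD = 2D/(ρv²S).
CD = 2 × 829 / (1.04 × 57.4² × 14.8) = 0.0327

CD = 0.0327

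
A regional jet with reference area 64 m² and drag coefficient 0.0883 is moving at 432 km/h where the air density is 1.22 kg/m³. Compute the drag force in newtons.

Convert speed: v = 432 km/h ÷ 3.6 = 120 m/s.
D = ½ρv²S·CD = ½ × 1.22 × 120² × 64 × 0.0883 = 49600 N ≈ 49.6 kN

D = 49600 N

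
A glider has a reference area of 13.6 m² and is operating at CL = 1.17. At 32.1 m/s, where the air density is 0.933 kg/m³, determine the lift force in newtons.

L = ½ρv²S·CL = ½ × 0.933 × 32.1² × 13.6 × 1.17 = 7650 N ≈ 7.65 kN

L = 7650 N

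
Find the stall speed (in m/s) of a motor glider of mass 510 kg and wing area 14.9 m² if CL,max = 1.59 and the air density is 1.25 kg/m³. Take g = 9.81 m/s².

V_stall = 18.4 m/s

Weight W = mg = 510 × 9.81 = 5003 N.
V_stall = √(2W/(ρ·S·CL,max)) = √(2 × 5003 / (1.25 × 14.9 × 1.59))
V_stall = √337.9 = 18.4 m/s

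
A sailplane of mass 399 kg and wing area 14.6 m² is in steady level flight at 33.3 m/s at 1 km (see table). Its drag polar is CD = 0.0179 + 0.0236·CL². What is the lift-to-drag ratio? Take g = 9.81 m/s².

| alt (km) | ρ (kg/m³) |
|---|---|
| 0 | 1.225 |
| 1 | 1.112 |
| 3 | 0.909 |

L/D = 19.4

At 1 km, from the table: ρ = 1.112 kg/m³.
Weight W = mg = 399 × 9.81 = 3914.2 N; in level flight L = W.
q = ½ρv² = ½ × 1.112 × 33.3² = 616.5 Pa.
CL = W/(q·S) = 3914.2 / (616.5 × 14.6) = 0.4348.
CD = 0.0179 + 0.0236 × 0.4348² = 0.02236.
L/D = CL/CD = 0.4348 / 0.02236 = 19.4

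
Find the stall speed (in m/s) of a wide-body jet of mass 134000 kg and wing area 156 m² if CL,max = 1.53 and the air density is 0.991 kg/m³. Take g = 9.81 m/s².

V_stall = 105 m/s

Weight W = mg = 134000 × 9.81 = 1.315×10^6 N.
V_stall = √(2W/(ρ·S·CL,max)) = √(2 × 1.315×10^6 / (0.991 × 156 × 1.53))
V_stall = √11120 = 105 m/s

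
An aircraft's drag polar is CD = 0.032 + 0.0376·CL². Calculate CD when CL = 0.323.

CD = 0.032 + 0.0376 × 0.323² = 0.032 + 0.003923 = 0.0359

CD = 0.0359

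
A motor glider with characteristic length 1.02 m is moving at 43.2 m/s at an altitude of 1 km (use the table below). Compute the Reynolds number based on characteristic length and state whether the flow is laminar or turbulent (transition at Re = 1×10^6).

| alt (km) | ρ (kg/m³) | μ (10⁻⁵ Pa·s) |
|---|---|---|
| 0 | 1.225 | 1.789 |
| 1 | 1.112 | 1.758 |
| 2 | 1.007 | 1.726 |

At 1 km, from the table: ρ = 1.112 kg/m³, μ = 1.758×10⁻⁵ Pa·s.
Re = ρ·v·c/μ = 1.112 × 43.2 × 1.02 / (1.758×10⁻⁵) = 2.79×10^6
Since 2.79×10^6 > 1×10^6, the flow is turbulent.

Re = 2.79×10^6 (turbulent)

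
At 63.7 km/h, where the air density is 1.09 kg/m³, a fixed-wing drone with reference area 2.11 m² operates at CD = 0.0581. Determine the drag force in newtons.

D = 20.9 N

Convert speed: v = 63.7 km/h ÷ 3.6 = 17.69 m/s.
Dynamic pressure q = ½ρv² = ½ × 1.09 × 17.69² = 170.6 Pa.
D = q·S·CD = 170.6 × 2.11 × 0.0581 = 20.9 N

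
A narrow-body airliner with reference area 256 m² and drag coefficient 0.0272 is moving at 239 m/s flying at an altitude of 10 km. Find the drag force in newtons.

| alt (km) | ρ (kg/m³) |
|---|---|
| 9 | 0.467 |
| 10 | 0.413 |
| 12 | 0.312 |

At 10 km, from the table: ρ = 0.413 kg/m³.
D = ½ρv²S·CD = ½ × 0.413 × 239² × 256 × 0.0272 = 82100 N ≈ 82.1 kN

D = 82100 N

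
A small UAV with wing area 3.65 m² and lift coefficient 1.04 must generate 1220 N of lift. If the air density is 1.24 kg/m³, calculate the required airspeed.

v = 22.8 m/s

L = ½ρv²S·CL ⇒ v = √(2L/(ρ·S·CL))
v = √(2 × 1220 / (1.24 × 3.65 × 1.04)) = √518.4 = 22.8 m/s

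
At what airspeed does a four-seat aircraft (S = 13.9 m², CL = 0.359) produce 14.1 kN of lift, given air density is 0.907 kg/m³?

L = ½ρv²S·CL ⇒ v = √(2L/(ρ·S·CL))
v = √(2 × 14100 / (0.907 × 13.9 × 0.359)) = √6231 = 78.9 m/s

v = 78.9 m/s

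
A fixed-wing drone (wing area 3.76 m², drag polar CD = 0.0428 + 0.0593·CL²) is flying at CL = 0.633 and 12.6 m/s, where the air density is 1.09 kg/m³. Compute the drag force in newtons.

D = 21.7 N

CD = 0.0428 + 0.0593 × 0.633² = 0.06656
D = ½ρv²S·CD = ½ × 1.09 × 12.6² × 3.76 × 0.06656 = 21.7 N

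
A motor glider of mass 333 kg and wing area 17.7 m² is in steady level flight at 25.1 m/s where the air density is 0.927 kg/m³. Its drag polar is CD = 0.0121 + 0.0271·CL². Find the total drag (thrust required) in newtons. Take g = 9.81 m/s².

Weight W = mg = 333 × 9.81 = 3266.7 N; in level flight L = W.
q = ½ρv² = ½ × 0.927 × 25.1² = 292 Pa.
CL = W/(q·S) = 3266.7 / (292 × 17.7) = 0.632.
CD = 0.0121 + 0.0271 × 0.632² = 0.02293.
D = q·S·CD = 292 × 17.7 × 0.02293 = 118.5 N

D = 118 N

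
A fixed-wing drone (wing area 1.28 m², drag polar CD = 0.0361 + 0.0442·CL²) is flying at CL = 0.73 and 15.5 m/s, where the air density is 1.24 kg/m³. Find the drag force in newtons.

CD = 0.0361 + 0.0442 × 0.73² = 0.05965
D = ½ρv²S·CD = ½ × 1.24 × 15.5² × 1.28 × 0.05965 = 11.4 N

D = 11.4 N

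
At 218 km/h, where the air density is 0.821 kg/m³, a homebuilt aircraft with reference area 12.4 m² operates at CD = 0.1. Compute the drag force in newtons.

Convert speed: v = 218 km/h ÷ 3.6 = 60.56 m/s.
D = ½ρv²S·CD = ½ × 0.821 × 60.56² × 12.4 × 0.1 = 1870 N

D = 1870 N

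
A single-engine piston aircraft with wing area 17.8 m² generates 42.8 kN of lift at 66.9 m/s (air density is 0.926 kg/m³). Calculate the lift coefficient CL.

From L = ½ρv²S·CL, rearranging gives CL = 2L/(ρv²S).
CL = 2 × 42800 / (0.926 × 66.9² × 17.8) = 1.16

CL = 1.16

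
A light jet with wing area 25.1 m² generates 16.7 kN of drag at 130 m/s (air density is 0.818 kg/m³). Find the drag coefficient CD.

CD = 0.0963

From D = ½ρv²S·CD, rearranging gives CD = 2D/(ρv²S).
CD = 2 × 16700 / (0.818 × 130² × 25.1) = 0.0963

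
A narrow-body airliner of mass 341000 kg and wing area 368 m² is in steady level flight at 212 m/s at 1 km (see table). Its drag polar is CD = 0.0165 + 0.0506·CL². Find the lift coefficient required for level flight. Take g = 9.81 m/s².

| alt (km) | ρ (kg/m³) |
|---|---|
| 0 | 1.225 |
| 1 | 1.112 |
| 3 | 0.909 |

CL = 0.364

At 1 km, from the table: ρ = 1.112 kg/m³.
Weight W = mg = 341000 × 9.81 = 3.3452×10^6 N; in level flight L = W.
q = ½ρv² = ½ × 1.112 × 212² = 24990 Pa.
CL = W/(q·S) = 3.3452×10^6 / (24990 × 368) = 0.3638.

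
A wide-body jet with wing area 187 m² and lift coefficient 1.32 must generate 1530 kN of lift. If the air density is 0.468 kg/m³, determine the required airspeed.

L = ½ρv²S·CL ⇒ v = √(2L/(ρ·S·CL))
v = √(2 × 1.53×10^6 / (0.468 × 187 × 1.32)) = √26490 = 163 m/s

v = 163 m/s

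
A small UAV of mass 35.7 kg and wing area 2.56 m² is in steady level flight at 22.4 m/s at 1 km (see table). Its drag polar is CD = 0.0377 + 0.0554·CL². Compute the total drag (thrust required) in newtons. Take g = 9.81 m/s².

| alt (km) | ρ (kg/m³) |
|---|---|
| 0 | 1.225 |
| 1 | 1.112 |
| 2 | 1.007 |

D = 36.4 N

At 1 km, from the table: ρ = 1.112 kg/m³.
Weight W = mg = 35.7 × 9.81 = 350.22 N; in level flight L = W.
Dynamic pressure q = 0.5 × 1.112 × 22.4² = 279 Pa.
CL = W/(q·S) = 350.22 / (279 × 2.56) = 0.4904.
CD = 0.0377 + 0.0554 × 0.4904² = 0.05102.
D = q·S·CD = 279 × 2.56 × 0.05102 = 36.44 N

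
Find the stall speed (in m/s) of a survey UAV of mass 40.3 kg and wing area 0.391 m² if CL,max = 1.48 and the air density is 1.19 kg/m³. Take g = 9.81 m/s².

V_stall = 33.9 m/s

Weight W = mg = 40.3 × 9.81 = 395.3 N.
From L = ½ρV²S·CL,max = W: V_stall = √(2W/(ρSCL,max)) = √(2·395.3/(1.19·0.391·1.48))
V_stall = √1148 = 33.9 m/s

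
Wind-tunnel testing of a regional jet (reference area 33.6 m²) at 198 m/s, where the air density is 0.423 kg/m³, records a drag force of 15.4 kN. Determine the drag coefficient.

CD = 0.0553

From D = ½ρv²S·CD, rearranging gives CD = 2D/(ρv²S).
CD = 2 × 15400 / (0.423 × 198² × 33.6) = 0.0553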